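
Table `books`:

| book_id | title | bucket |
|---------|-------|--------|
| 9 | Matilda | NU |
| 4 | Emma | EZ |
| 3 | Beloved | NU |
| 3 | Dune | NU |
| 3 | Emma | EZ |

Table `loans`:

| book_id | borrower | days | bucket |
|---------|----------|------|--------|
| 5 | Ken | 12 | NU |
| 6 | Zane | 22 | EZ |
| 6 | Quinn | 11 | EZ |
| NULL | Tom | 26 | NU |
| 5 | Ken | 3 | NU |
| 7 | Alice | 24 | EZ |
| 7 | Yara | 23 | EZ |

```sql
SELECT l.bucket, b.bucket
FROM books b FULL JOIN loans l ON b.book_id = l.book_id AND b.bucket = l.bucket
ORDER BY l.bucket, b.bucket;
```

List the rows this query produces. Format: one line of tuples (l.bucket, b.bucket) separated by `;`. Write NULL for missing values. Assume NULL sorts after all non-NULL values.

(EZ, NULL); (EZ, NULL); (EZ, NULL); (EZ, NULL); (NU, NULL); (NU, NULL); (NU, NULL); (NULL, EZ); (NULL, EZ); (NULL, NU); (NULL, NU); (NULL, NU)

FULL OUTER JOIN keeps every row from both sides; unmatched rows get NULL for the other side's columns.
Matching on b.book_id = l.book_id AND b.bucket = l.bucket. A NULL in a compared column never satisfies the condition.
Matched pairs: 0; unmatched b rows kept: 5; unmatched l rows kept: 7.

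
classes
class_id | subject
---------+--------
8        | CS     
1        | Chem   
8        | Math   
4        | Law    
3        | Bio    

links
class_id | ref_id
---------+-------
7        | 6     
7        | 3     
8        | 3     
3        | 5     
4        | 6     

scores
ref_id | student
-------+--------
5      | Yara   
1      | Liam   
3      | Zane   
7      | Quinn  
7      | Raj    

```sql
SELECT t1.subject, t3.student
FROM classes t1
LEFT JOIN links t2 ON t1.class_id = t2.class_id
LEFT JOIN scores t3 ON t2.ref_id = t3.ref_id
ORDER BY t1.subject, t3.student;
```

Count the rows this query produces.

Joins associate left-to-right: classes LEFT JOIN links on class_id gives 5 intermediate row(s).
Then LEFT JOIN `scores t3` on ref_id: each of those 5 rows is kept; rows whose t2.ref_id has no match in t3 get NULL for t3's columns.
Result: 5 row(s).

5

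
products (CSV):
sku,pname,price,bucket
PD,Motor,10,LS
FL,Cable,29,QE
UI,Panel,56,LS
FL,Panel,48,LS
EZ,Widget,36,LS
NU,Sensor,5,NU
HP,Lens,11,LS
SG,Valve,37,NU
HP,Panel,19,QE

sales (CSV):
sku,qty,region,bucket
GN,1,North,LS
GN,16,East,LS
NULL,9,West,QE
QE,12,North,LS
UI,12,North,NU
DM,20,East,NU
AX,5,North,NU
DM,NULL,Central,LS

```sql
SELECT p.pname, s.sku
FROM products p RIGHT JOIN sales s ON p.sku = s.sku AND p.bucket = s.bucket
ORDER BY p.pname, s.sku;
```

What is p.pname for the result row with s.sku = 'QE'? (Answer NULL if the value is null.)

NULL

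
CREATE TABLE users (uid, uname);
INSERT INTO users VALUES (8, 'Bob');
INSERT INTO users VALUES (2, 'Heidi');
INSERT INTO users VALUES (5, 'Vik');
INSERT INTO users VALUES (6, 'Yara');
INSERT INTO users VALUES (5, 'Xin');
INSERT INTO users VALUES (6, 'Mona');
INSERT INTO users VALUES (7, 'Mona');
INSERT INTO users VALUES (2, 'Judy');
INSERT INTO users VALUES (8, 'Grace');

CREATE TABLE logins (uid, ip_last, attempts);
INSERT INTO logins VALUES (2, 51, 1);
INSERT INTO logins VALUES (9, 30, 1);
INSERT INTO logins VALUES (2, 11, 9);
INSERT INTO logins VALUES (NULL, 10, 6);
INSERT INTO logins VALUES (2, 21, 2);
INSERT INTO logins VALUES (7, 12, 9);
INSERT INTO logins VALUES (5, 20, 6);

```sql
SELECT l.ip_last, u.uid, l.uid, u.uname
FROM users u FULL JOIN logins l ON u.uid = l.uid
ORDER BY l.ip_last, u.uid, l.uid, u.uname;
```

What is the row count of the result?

15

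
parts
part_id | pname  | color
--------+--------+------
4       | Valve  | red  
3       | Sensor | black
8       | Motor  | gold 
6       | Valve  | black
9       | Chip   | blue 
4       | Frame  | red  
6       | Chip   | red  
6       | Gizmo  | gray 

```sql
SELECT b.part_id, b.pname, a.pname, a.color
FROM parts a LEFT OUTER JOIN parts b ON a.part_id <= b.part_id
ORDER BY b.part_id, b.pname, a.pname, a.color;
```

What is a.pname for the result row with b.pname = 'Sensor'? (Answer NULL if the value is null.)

Sensor

LEFT JOIN keeps every row from `parts a`; unmatched rows get NULL for `parts b`'s columns.
Matching on a.part_id <= b.part_id.
Matched pairs: 40; unmatched a rows kept: 0.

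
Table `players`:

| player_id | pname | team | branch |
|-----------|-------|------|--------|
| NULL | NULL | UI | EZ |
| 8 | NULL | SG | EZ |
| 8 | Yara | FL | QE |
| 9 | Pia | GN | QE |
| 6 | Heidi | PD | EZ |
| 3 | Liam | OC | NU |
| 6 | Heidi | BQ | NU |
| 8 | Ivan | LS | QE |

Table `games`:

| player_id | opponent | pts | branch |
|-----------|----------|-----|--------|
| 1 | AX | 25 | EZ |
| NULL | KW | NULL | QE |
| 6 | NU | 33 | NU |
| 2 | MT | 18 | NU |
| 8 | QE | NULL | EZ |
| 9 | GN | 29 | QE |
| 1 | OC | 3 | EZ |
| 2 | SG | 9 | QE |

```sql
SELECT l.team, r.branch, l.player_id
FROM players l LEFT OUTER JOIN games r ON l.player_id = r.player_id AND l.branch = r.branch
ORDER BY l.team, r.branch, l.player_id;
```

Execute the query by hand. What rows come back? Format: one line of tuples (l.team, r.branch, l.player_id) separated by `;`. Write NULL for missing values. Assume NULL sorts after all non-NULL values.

LEFT JOIN keeps every row from `players`; unmatched rows get NULL for `games`'s columns.
Matching on l.player_id = r.player_id AND l.branch = r.branch. A NULL in a compared column never satisfies the condition.
- player_id=NULL, branch=EZ: no r row matches, row kept with r columns NULL.
- player_id=8, branch=EZ: 1 matching r row(s), so 1 row(s) emitted.
- player_id=8, branch=QE: no r row matches, row kept with r columns NULL.
- player_id=9, branch=QE: 1 matching r row(s), so 1 row(s) emitted.
- player_id=6, branch=EZ: no r row matches, row kept with r columns NULL.
- player_id=3, branch=NU: no r row matches, row kept with r columns NULL.
- player_id=6, branch=NU: 1 matching r row(s), so 1 row(s) emitted.
- player_id=8, branch=QE: no r row matches, row kept with r columns NULL.
After projecting and ordering:
l.team | r.branch | l.player_id
BQ | NU | 6
FL | NULL | 8
GN | QE | 9
LS | NULL | 8
OC | NULL | 3
PD | NULL | 6
SG | EZ | 8
UI | NULL | NULL

(BQ, NU, 6); (FL, NULL, 8); (GN, QE, 9); (LS, NULL, 8); (OC, NULL, 3); (PD, NULL, 6); (SG, EZ, 8); (UI, NULL, NULL)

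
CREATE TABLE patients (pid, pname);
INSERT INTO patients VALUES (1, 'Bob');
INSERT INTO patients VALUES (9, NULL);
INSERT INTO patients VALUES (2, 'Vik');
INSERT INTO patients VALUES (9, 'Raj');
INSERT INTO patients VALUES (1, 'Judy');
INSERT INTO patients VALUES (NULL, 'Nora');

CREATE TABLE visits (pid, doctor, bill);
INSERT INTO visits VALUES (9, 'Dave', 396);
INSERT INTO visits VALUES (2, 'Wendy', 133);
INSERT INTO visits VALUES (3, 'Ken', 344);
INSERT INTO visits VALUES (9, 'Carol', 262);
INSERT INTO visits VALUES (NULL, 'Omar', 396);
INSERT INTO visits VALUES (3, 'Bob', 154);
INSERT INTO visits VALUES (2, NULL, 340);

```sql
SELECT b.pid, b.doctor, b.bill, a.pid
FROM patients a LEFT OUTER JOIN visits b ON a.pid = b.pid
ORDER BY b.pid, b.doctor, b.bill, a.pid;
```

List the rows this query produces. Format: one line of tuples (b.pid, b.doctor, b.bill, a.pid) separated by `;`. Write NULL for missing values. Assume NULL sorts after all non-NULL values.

(2, Wendy, 133, 2); (2, NULL, 340, 2); (9, Carol, 262, 9); (9, Carol, 262, 9); (9, Dave, 396, 9); (9, Dave, 396, 9); (NULL, NULL, NULL, 1); (NULL, NULL, NULL, 1); (NULL, NULL, NULL, NULL)

LEFT JOIN keeps every row from `patients`; unmatched rows get NULL for `visits`'s columns.
Matching on a.pid = b.pid. A NULL in a compared column never satisfies the condition.
- a (pid=1) has no partner → padded with NULL.
- a (pid=9) pairs with 2 row(s) of b.
- a (pid=2) pairs with 2 row(s) of b.
- a (pid=9) pairs with 2 row(s) of b.
- a (pid=1) has no partner → padded with NULL.
- a (pid=NULL) has no partner → padded with NULL.
After projecting and ordering:
b.pid | b.doctor | b.bill | a.pid
2 | Wendy | 133 | 2
2 | NULL | 340 | 2
9 | Carol | 262 | 9
9 | Carol | 262 | 9
9 | Dave | 396 | 9
9 | Dave | 396 | 9
NULL | NULL | NULL | 1
NULL | NULL | NULL | 1
NULL | NULL | NULL | NULL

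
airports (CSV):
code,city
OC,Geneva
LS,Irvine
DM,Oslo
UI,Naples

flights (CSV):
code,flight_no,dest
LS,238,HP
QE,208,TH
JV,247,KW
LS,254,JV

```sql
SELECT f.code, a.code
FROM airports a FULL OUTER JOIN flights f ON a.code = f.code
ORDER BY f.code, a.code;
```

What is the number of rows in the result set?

7

FULL OUTER JOIN keeps every row from both sides; unmatched rows get NULL for the other side's columns.
Matching on a.code = f.code.
- code=OC: no f row matches, row kept with f columns NULL.
- code=LS: 2 matching f row(s), so 2 row(s) emitted.
- code=DM: no f row matches, row kept with f columns NULL.
- code=UI: no f row matches, row kept with f columns NULL.
- plus 2 unmatched f row(s), each kept with NULL a columns.
Total: 2 matched + 5 padded = 7 rows.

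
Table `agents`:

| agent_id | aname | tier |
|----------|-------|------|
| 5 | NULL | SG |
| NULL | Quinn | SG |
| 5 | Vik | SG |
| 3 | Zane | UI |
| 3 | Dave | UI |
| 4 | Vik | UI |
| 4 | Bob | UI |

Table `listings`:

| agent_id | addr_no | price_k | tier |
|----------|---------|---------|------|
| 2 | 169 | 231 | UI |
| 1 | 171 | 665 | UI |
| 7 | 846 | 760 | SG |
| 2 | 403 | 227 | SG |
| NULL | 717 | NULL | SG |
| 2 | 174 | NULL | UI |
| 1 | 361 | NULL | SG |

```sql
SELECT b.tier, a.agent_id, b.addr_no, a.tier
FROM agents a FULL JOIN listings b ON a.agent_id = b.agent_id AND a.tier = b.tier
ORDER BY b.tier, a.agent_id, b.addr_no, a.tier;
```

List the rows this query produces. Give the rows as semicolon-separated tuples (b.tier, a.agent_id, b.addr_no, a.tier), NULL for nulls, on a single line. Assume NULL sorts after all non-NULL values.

(SG, NULL, 361, NULL); (SG, NULL, 403, NULL); (SG, NULL, 717, NULL); (SG, NULL, 846, NULL); (UI, NULL, 169, NULL); (UI, NULL, 171, NULL); (UI, NULL, 174, NULL); (NULL, 3, NULL, UI); (NULL, 3, NULL, UI); (NULL, 4, NULL, UI); (NULL, 4, NULL, UI); (NULL, 5, NULL, SG); (NULL, 5, NULL, SG); (NULL, NULL, NULL, SG)

FULL OUTER JOIN keeps every row from both sides; unmatched rows get NULL for the other side's columns.
Matching on a.agent_id = b.agent_id AND a.tier = b.tier. A NULL in a compared column never satisfies the condition.
Matched pairs: 0; unmatched a rows kept: 7; unmatched b rows kept: 7.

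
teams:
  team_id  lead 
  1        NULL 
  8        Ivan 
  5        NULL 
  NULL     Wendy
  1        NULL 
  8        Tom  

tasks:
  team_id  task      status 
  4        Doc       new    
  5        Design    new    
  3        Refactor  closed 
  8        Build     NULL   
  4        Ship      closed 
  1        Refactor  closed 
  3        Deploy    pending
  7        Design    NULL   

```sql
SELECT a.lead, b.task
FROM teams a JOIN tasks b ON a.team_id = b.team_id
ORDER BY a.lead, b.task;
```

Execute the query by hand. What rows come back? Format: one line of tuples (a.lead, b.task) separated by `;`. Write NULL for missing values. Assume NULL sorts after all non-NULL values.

INNER JOIN keeps only pairs where the ON condition holds.
Matching on a.team_id = b.team_id. A NULL in a compared column never satisfies the condition.
Matched pairs: 5.

(Ivan, Build); (Tom, Build); (NULL, Design); (NULL, Refactor); (NULL, Refactor)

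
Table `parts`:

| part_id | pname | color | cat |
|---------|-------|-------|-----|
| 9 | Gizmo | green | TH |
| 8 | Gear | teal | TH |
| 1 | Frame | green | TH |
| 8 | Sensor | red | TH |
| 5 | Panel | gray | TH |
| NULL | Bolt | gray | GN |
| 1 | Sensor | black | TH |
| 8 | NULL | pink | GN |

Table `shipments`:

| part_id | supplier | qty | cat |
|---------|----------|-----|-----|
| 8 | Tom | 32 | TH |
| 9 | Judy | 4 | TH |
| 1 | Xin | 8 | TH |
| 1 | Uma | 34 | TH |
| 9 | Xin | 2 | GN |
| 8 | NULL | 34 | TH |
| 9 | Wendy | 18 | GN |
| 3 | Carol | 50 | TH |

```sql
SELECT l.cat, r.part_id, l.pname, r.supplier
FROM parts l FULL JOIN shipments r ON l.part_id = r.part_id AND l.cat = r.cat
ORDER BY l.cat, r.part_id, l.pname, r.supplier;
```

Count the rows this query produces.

15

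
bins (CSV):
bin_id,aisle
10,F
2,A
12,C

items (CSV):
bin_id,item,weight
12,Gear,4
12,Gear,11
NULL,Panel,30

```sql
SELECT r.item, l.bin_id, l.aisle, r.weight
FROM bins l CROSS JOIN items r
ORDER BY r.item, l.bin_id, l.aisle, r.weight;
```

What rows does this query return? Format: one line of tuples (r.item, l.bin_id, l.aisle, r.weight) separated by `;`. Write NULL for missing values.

CROSS JOIN pairs every row of `bins` with every row of `items`: 3 × 3 = 9 rows.
After projecting and ordering:
r.item | l.bin_id | l.aisle | r.weight
Gear | 2 | A | 4
Gear | 2 | A | 11
Gear | 10 | F | 4
Gear | 10 | F | 11
Gear | 12 | C | 4
Gear | 12 | C | 11
Panel | 2 | A | 30
Panel | 10 | F | 30
Panel | 12 | C | 30

(Gear, 2, A, 4); (Gear, 2, A, 11); (Gear, 10, F, 4); (Gear, 10, F, 11); (Gear, 12, C, 4); (Gear, 12, C, 11); (Panel, 2, A, 30); (Panel, 10, F, 30); (Panel, 12, C, 30)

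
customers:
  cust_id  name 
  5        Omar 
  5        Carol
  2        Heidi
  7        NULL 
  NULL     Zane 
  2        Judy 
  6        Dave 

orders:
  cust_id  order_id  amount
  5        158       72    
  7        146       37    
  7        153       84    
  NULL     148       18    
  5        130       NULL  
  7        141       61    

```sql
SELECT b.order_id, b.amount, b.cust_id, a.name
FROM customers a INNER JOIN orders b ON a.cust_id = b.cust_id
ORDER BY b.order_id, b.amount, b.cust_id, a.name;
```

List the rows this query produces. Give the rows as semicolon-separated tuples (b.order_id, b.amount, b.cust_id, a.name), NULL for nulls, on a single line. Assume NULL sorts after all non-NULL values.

(130, NULL, 5, Carol); (130, NULL, 5, Omar); (141, 61, 7, NULL); (146, 37, 7, NULL); (153, 84, 7, NULL); (158, 72, 5, Carol); (158, 72, 5, Omar)

INNER JOIN keeps only pairs where the ON condition holds.
Matching on a.cust_id = b.cust_id. A NULL in a compared column never satisfies the condition.
Matched pairs: 7.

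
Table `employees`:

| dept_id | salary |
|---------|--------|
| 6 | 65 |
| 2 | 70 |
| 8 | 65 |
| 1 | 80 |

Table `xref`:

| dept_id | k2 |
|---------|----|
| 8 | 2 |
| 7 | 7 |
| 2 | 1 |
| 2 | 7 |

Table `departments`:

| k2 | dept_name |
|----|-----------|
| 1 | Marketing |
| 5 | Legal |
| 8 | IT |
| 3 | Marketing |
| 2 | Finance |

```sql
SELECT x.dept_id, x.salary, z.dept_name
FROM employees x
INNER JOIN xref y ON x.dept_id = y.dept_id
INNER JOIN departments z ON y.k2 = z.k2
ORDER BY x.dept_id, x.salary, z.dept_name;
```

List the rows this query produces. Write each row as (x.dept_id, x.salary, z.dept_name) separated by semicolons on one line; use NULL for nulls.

(2, 70, Marketing); (8, 65, Finance)

Joins associate left-to-right: employees INNER JOIN xref on dept_id gives 3 intermediate row(s).
Then INNER JOIN `departments z` on k2: keep only rows whose y.k2 appears in z.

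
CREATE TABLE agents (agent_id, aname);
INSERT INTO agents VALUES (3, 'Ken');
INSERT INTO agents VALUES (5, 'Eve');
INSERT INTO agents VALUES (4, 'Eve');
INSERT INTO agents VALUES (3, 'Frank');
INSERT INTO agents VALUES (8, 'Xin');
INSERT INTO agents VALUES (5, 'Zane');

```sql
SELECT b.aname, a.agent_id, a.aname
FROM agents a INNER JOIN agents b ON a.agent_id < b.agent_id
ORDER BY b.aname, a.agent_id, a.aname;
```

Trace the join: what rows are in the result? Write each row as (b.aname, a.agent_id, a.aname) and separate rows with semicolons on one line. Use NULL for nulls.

INNER JOIN keeps only pairs where the ON condition holds.
Matching on a.agent_id < b.agent_id.
Matched pairs: 13.

(Eve, 3, Frank); (Eve, 3, Frank); (Eve, 3, Ken); (Eve, 3, Ken); (Eve, 4, Eve); (Xin, 3, Frank); (Xin, 3, Ken); (Xin, 4, Eve); (Xin, 5, Eve); (Xin, 5, Zane); (Zane, 3, Frank); (Zane, 3, Ken); (Zane, 4, Eve)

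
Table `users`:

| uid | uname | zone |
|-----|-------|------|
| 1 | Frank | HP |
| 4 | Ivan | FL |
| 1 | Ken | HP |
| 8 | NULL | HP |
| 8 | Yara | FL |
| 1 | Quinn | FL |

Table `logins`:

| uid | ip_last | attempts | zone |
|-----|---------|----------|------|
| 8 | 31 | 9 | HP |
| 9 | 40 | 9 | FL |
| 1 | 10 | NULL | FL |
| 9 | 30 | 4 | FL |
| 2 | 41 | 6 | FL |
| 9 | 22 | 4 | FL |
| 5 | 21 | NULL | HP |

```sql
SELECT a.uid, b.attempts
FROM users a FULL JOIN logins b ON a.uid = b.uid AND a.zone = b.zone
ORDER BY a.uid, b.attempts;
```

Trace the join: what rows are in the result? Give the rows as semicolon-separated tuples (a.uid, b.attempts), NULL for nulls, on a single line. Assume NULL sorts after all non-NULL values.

(1, NULL); (1, NULL); (1, NULL); (4, NULL); (8, 9); (8, NULL); (NULL, 4); (NULL, 4); (NULL, 6); (NULL, 9); (NULL, NULL)

FULL OUTER JOIN keeps every row from both sides; unmatched rows get NULL for the other side's columns.
Matching on a.uid = b.uid AND a.zone = b.zone.
- a[0] uid=1, zone=HP → no match; kept with NULLs on the b side.
- a[1] uid=4, zone=FL → no match; kept with NULLs on the b side.
- a[2] uid=1, zone=HP → no match; kept with NULLs on the b side.
- a[3] uid=8, zone=HP → 1 match(es) in b → 1 row(s).
- a[4] uid=8, zone=FL → no match; kept with NULLs on the b side.
- a[5] uid=1, zone=FL → 1 match(es) in b → 1 row(s).
- 5 b row(s) had no a match → kept, a columns NULL.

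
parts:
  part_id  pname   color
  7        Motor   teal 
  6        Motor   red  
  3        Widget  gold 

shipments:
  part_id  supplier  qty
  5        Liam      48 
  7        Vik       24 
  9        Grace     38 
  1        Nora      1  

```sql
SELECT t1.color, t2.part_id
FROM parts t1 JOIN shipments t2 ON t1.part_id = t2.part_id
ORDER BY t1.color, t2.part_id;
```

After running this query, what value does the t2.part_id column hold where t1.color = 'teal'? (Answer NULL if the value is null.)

7

INNER JOIN keeps only pairs where the ON condition holds.
Matching on t1.part_id = t2.part_id.
- t1 (part_id=7) pairs with 1 row(s) of t2.
- t1 (part_id=6) has no partner → excluded.
- t1 (part_id=3) has no partner → excluded.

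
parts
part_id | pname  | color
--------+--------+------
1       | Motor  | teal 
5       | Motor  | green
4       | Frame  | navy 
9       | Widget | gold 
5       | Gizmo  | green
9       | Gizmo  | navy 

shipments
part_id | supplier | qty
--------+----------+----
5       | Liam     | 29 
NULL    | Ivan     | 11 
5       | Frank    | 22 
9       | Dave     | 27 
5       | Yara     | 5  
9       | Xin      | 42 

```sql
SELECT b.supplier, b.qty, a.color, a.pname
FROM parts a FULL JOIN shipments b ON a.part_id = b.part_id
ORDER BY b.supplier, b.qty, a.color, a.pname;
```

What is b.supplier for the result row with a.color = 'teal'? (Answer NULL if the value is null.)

NULL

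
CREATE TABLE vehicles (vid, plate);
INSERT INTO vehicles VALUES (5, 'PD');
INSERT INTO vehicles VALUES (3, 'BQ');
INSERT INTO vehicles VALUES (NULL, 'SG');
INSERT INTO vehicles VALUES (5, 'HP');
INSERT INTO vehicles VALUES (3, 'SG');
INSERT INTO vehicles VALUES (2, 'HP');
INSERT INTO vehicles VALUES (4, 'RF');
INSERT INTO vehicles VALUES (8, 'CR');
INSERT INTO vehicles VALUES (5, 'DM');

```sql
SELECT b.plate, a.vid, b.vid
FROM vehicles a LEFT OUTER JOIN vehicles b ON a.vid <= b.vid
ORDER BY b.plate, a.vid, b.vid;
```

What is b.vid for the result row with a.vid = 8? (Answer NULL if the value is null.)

8

LEFT JOIN keeps every row from `vehicles a`; unmatched rows get NULL for `vehicles b`'s columns.
Matching on a.vid <= b.vid. A NULL in a compared column never satisfies the condition.
Matched pairs: 40; unmatched a rows kept: 1.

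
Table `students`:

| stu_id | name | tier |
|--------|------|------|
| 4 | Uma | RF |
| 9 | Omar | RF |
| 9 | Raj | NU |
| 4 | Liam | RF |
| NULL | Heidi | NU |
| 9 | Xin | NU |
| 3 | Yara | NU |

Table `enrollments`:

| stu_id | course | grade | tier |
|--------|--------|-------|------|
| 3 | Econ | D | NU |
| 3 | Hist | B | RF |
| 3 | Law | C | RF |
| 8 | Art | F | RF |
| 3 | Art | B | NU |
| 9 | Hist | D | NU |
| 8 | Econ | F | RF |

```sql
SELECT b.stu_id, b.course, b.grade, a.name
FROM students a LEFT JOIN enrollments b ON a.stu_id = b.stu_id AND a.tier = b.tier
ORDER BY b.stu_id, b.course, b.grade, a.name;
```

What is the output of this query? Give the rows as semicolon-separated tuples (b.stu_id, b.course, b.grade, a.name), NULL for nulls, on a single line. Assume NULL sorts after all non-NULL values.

(3, Art, B, Yara); (3, Econ, D, Yara); (9, Hist, D, Raj); (9, Hist, D, Xin); (NULL, NULL, NULL, Heidi); (NULL, NULL, NULL, Liam); (NULL, NULL, NULL, Omar); (NULL, NULL, NULL, Uma)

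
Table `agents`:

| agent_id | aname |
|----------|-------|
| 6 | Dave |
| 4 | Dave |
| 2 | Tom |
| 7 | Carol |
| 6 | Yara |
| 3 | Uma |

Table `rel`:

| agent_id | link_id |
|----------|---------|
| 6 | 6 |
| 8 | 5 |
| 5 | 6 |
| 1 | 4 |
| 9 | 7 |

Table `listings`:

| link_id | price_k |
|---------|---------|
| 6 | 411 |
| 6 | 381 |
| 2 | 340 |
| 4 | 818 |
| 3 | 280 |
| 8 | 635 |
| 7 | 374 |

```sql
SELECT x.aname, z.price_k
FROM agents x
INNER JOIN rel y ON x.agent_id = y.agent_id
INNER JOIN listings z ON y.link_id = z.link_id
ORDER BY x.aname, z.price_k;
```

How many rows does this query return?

Joins associate left-to-right: agents INNER JOIN rel on agent_id gives 2 intermediate row(s).
Then INNER JOIN `listings z` on link_id: keep only rows whose y.link_id appears in z.
Result: 4 row(s).

4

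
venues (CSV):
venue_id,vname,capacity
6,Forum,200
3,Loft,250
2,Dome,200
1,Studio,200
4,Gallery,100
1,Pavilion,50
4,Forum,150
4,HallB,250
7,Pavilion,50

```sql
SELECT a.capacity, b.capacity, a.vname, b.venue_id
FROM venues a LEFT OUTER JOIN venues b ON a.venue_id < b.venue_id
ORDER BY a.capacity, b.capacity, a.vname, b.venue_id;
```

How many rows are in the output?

LEFT JOIN keeps every row from `venues a`; unmatched rows get NULL for `venues b`'s columns.
Matching on a.venue_id < b.venue_id.
Matched pairs: 32; unmatched a rows kept: 1.
Total: 32 matched + 1 padded = 33 rows.

33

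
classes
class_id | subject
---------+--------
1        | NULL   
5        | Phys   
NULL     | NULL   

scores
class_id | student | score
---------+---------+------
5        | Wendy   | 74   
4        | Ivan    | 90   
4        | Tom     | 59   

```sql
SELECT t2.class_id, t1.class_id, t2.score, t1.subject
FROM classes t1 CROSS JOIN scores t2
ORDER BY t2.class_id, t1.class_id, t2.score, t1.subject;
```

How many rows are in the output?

9

CROSS JOIN pairs every row of `classes` with every row of `scores`: 3 × 3 = 9 rows.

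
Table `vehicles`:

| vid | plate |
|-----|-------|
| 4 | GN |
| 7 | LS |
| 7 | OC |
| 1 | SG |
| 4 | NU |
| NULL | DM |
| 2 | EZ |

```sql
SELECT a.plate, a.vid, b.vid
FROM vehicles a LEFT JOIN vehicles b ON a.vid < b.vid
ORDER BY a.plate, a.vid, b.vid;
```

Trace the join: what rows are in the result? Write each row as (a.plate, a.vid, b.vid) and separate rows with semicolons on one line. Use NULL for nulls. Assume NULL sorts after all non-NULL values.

LEFT JOIN keeps every row from `vehicles a`; unmatched rows get NULL for `vehicles b`'s columns.
Matching on a.vid < b.vid. A NULL in a compared column never satisfies the condition.
Matched pairs: 13; unmatched a rows kept: 3.

(DM, NULL, NULL); (EZ, 2, 4); (EZ, 2, 4); (EZ, 2, 7); (EZ, 2, 7); (GN, 4, 7); (GN, 4, 7); (LS, 7, NULL); (NU, 4, 7); (NU, 4, 7); (OC, 7, NULL); (SG, 1, 2); (SG, 1, 4); (SG, 1, 4); (SG, 1, 7); (SG, 1, 7)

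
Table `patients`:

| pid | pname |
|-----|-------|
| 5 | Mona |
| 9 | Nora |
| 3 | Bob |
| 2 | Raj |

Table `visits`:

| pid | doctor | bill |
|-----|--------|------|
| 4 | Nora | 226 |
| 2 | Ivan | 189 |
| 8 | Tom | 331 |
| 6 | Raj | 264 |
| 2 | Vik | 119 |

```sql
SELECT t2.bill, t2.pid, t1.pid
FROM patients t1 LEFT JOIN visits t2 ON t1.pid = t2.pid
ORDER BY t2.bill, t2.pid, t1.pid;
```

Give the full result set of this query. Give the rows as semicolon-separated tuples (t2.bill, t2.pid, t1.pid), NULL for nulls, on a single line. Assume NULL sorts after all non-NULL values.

(119, 2, 2); (189, 2, 2); (NULL, NULL, 3); (NULL, NULL, 5); (NULL, NULL, 9)

LEFT JOIN keeps every row from `patients`; unmatched rows get NULL for `visits`'s columns.
Matching on t1.pid = t2.pid.
- t1 (pid=5) has no partner → padded with NULL.
- t1 (pid=9) has no partner → padded with NULL.
- t1 (pid=3) has no partner → padded with NULL.
- t1 (pid=2) pairs with 2 row(s) of t2.
After projecting and ordering:
t2.bill | t2.pid | t1.pid
119 | 2 | 2
189 | 2 | 2
NULL | NULL | 3
NULL | NULL | 5
NULL | NULL | 9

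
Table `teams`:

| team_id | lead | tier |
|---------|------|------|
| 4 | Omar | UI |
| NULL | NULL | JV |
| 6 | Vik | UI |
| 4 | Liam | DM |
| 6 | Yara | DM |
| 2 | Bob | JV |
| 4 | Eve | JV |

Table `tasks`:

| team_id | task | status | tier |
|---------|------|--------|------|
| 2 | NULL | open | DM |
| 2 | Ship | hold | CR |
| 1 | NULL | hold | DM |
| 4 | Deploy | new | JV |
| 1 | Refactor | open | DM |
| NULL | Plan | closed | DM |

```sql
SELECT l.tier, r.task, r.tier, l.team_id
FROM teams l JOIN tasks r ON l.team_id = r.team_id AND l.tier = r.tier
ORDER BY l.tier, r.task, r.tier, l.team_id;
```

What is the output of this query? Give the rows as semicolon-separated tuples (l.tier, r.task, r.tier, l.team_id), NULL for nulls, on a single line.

(JV, Deploy, JV, 4)

INNER JOIN keeps only pairs where the ON condition holds.
Matching on l.team_id = r.team_id AND l.tier = r.tier. A NULL in a compared column never satisfies the condition.
- l row (team_id=4, tier=UI): no match → dropped.
- l row (team_id=NULL, tier=JV): no match → dropped.
- l row (team_id=6, tier=UI): no match → dropped.
- l row (team_id=4, tier=DM): no match → dropped.
- l row (team_id=6, tier=DM): no match → dropped.
- l row (team_id=2, tier=JV): no match → dropped.
- l row (team_id=4, tier=JV): matches 1 r row(s) → 1 output row(s).
After projecting and ordering:
l.tier | r.task | r.tier | l.team_id
JV | Deploy | JV | 4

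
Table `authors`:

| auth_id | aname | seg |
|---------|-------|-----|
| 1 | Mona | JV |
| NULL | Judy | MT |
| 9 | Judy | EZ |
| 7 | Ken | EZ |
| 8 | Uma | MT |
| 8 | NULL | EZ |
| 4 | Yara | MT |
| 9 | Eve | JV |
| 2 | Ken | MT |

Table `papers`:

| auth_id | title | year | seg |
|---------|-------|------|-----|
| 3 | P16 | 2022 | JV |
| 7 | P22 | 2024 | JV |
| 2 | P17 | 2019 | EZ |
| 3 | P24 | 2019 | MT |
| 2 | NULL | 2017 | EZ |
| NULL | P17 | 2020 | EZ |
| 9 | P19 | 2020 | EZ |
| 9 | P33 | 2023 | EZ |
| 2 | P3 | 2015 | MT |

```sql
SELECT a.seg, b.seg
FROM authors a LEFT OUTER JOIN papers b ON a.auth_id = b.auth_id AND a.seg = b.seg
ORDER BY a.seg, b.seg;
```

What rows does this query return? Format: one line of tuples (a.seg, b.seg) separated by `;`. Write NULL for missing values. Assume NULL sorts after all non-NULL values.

(EZ, EZ); (EZ, EZ); (EZ, NULL); (EZ, NULL); (JV, NULL); (JV, NULL); (MT, MT); (MT, NULL); (MT, NULL); (MT, NULL)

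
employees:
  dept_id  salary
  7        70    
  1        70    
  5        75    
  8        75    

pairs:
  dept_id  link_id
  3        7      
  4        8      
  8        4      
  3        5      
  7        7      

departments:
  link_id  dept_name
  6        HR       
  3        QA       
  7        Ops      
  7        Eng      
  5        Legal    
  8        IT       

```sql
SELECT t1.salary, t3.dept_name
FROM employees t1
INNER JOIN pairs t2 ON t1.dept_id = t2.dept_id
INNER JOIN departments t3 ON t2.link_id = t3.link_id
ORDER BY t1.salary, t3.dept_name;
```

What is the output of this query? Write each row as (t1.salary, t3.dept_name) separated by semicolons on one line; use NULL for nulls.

Joins associate left-to-right: employees INNER JOIN pairs on dept_id gives 2 intermediate row(s).
Then INNER JOIN `departments t3` on link_id: keep only rows whose t2.link_id appears in t3.

(70, Eng); (70, Ops)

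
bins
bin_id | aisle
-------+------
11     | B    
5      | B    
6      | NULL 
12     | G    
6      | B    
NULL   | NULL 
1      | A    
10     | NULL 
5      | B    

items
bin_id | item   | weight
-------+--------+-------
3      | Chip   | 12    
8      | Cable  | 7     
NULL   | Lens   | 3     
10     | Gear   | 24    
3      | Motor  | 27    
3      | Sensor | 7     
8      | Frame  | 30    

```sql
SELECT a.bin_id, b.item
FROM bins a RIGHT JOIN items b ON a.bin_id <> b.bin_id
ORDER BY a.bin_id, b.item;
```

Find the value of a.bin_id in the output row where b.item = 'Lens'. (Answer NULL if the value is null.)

RIGHT JOIN keeps every row from `items`; unmatched rows get NULL for `bins`'s columns.
Matching on a.bin_id <> b.bin_id. A NULL in a compared column never satisfies the condition.
- a (bin_id=11) pairs with 6 row(s) of b.
- a (bin_id=5) pairs with 6 row(s) of b.
- a (bin_id=6) pairs with 6 row(s) of b.
- a (bin_id=12) pairs with 6 row(s) of b.
- a (bin_id=6) pairs with 6 row(s) of b.
- a (bin_id=NULL) has no partner in b.
- a (bin_id=1) pairs with 6 row(s) of b.
- a (bin_id=10) pairs with 5 row(s) of b.
- a (bin_id=5) pairs with 6 row(s) of b.
- 1 b row(s) had no a match → kept, a columns NULL.

NULL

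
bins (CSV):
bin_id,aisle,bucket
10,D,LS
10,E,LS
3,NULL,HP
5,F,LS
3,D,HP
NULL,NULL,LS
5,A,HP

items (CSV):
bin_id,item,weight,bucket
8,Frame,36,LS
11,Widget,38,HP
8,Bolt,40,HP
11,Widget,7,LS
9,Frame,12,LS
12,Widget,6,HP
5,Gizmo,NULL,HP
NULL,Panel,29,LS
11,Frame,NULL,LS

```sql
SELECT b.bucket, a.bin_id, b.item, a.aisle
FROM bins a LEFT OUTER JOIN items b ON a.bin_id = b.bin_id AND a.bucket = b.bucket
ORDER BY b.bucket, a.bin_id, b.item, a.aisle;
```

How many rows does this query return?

7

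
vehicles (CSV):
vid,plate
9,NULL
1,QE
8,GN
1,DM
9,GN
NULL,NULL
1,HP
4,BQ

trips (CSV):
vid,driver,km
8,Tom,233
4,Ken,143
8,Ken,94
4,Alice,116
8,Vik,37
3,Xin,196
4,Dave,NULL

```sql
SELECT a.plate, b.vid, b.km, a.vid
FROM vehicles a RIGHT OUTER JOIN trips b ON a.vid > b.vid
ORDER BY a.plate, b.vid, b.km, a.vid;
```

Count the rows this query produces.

19

RIGHT JOIN keeps every row from `trips`; unmatched rows get NULL for `vehicles`'s columns.
Matching on a.vid > b.vid. A NULL in a compared column never satisfies the condition.
Matched pairs: 19; unmatched b rows kept: 0.
Total: 19 rows.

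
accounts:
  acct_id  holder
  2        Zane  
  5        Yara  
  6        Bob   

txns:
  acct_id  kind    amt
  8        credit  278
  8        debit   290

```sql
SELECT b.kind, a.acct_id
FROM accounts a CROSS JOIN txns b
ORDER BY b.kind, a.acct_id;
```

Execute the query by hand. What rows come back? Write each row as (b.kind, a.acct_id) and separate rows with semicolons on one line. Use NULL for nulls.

(credit, 2); (credit, 5); (credit, 6); (debit, 2); (debit, 5); (debit, 6)

CROSS JOIN pairs every row of `accounts` with every row of `txns`: 3 × 2 = 6 rows.
After projecting and ordering:
b.kind | a.acct_id
credit | 2
credit | 5
credit | 6
debit | 2
debit | 5
debit | 6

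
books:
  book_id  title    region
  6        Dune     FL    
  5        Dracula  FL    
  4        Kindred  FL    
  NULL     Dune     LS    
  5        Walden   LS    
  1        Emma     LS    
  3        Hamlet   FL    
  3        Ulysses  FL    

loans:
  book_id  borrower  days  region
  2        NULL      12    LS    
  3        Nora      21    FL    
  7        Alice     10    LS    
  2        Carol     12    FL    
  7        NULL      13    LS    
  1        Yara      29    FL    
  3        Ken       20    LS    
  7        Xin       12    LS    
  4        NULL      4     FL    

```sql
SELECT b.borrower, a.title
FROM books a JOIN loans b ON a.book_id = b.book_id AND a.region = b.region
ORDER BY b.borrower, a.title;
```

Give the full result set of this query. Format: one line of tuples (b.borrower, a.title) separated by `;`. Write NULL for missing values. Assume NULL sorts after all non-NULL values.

(Nora, Hamlet); (Nora, Ulysses); (NULL, Kindred)

INNER JOIN keeps only pairs where the ON condition holds.
Matching on a.book_id = b.book_id AND a.region = b.region. A NULL in a compared column never satisfies the condition.
Matched pairs: 3.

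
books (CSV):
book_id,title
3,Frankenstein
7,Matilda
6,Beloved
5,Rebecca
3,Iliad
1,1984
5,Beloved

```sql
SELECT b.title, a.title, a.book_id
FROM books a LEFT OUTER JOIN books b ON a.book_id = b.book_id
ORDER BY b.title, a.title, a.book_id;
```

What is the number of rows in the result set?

LEFT JOIN keeps every row from `books a`; unmatched rows get NULL for `books b`'s columns.
Matching on a.book_id = b.book_id.
- a (book_id=3) pairs with 2 row(s) of b.
- a (book_id=7) pairs with 1 row(s) of b.
- a (book_id=6) pairs with 1 row(s) of b.
- a (book_id=5) pairs with 2 row(s) of b.
- a (book_id=3) pairs with 2 row(s) of b.
- a (book_id=1) pairs with 1 row(s) of b.
- a (book_id=5) pairs with 2 row(s) of b.
Total: 11 rows.

11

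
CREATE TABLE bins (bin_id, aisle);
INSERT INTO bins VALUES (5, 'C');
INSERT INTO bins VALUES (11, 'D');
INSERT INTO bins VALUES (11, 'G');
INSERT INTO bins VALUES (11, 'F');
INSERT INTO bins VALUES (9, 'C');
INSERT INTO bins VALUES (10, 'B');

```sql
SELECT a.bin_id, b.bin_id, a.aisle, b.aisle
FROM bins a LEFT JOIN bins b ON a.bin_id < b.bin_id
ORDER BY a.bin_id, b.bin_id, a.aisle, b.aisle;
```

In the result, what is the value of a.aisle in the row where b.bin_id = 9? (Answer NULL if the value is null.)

C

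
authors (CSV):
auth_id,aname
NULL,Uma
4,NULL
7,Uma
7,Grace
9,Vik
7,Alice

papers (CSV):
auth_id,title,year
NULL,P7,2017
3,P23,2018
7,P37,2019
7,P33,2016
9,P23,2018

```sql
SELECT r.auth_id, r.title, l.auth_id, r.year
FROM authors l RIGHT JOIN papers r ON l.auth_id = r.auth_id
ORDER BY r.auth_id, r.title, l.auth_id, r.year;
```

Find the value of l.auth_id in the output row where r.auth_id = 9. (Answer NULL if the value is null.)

9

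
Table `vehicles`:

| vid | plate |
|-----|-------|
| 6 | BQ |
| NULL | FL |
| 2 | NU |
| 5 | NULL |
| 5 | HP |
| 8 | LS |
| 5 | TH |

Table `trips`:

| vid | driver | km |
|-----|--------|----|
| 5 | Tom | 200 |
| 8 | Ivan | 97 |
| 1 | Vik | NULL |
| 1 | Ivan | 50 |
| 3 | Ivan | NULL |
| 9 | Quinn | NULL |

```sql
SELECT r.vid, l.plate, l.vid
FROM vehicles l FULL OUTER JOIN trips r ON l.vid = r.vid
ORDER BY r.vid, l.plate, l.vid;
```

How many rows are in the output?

11

FULL OUTER JOIN keeps every row from both sides; unmatched rows get NULL for the other side's columns.
Matching on l.vid = r.vid. A NULL in a compared column never satisfies the condition.
- vid=6: no r row matches, row kept with r columns NULL.
- vid=NULL: no r row matches, row kept with r columns NULL.
- vid=2: no r row matches, row kept with r columns NULL.
- vid=5: 1 matching r row(s), so 1 row(s) emitted.
- vid=5: 1 matching r row(s), so 1 row(s) emitted.
- vid=8: 1 matching r row(s), so 1 row(s) emitted.
- vid=5: 1 matching r row(s), so 1 row(s) emitted.
- plus 4 unmatched r row(s), each kept with NULL l columns.
Total: 4 matched + 7 padded = 11 rows.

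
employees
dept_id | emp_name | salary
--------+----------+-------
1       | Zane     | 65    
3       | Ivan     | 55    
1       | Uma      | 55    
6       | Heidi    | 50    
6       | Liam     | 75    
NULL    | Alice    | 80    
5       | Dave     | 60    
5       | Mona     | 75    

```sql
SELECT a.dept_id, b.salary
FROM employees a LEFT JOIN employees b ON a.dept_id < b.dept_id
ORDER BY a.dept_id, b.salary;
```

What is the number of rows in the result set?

21

LEFT JOIN keeps every row from `employees a`; unmatched rows get NULL for `employees b`'s columns.
Matching on a.dept_id < b.dept_id. A NULL in a compared column never satisfies the condition.
- a[0] dept_id=1 → 5 match(es) in b → 5 row(s).
- a[1] dept_id=3 → 4 match(es) in b → 4 row(s).
- a[2] dept_id=1 → 5 match(es) in b → 5 row(s).
- a[3] dept_id=6 → no match; kept with NULLs on the b side.
- a[4] dept_id=6 → no match; kept with NULLs on the b side.
- a[5] dept_id=NULL → no match; kept with NULLs on the b side.
- a[6] dept_id=5 → 2 match(es) in b → 2 row(s).
- a[7] dept_id=5 → 2 match(es) in b → 2 row(s).
Total: 18 matched + 3 padded = 21 rows.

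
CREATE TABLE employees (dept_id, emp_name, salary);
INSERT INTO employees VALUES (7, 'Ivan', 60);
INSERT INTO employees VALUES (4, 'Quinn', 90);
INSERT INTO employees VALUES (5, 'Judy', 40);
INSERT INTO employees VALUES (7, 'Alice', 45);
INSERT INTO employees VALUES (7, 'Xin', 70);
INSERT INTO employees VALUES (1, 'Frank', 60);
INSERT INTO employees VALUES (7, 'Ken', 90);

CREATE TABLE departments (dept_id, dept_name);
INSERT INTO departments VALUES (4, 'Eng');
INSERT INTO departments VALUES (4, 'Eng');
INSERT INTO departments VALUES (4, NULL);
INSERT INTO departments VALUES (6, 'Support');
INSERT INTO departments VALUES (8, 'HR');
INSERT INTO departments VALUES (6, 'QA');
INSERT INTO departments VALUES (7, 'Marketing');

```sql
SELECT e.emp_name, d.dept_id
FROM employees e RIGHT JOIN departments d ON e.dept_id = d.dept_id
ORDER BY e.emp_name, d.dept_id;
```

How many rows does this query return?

10

RIGHT JOIN keeps every row from `departments`; unmatched rows get NULL for `employees`'s columns.
Matching on e.dept_id = d.dept_id.
- e[0] dept_id=7 → 1 match(es) in d → 1 row(s).
- e[1] dept_id=4 → 3 match(es) in d → 3 row(s).
- e[2] dept_id=5 → no match.
- e[3] dept_id=7 → 1 match(es) in d → 1 row(s).
- e[4] dept_id=7 → 1 match(es) in d → 1 row(s).
- e[5] dept_id=1 → no match.
- e[6] dept_id=7 → 1 match(es) in d → 1 row(s).
- plus 3 unmatched d row(s), each kept with NULL e columns.
Total: 7 matched + 3 padded = 10 rows.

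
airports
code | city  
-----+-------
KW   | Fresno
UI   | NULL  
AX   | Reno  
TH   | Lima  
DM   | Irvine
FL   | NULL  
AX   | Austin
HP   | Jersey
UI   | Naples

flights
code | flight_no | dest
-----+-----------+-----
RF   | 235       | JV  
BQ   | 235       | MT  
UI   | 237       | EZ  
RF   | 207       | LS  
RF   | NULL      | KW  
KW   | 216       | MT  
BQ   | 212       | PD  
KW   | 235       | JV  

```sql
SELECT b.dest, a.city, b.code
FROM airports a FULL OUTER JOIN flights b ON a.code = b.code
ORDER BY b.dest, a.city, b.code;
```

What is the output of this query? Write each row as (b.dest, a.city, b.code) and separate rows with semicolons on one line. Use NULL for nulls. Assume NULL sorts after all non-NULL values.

(EZ, Naples, UI); (EZ, NULL, UI); (JV, Fresno, KW); (JV, NULL, RF); (KW, NULL, RF); (LS, NULL, RF); (MT, Fresno, KW); (MT, NULL, BQ); (PD, NULL, BQ); (NULL, Austin, NULL); (NULL, Irvine, NULL); (NULL, Jersey, NULL); (NULL, Lima, NULL); (NULL, Reno, NULL); (NULL, NULL, NULL)

FULL OUTER JOIN keeps every row from both sides; unmatched rows get NULL for the other side's columns.
Matching on a.code = b.code.
- a (code=KW) pairs with 2 row(s) of b.
- a (code=UI) pairs with 1 row(s) of b.
- a (code=AX) has no partner → padded with NULL.
- a (code=TH) has no partner → padded with NULL.
- a (code=DM) has no partner → padded with NULL.
- a (code=FL) has no partner → padded with NULL.
- a (code=AX) has no partner → padded with NULL.
- a (code=HP) has no partner → padded with NULL.
- a (code=UI) pairs with 1 row(s) of b.
- 5 row(s) from b found no a partner → padded with NULL.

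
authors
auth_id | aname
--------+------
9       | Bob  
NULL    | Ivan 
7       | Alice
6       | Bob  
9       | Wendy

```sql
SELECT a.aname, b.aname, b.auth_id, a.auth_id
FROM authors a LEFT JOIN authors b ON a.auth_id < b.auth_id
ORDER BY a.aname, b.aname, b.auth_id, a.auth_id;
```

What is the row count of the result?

8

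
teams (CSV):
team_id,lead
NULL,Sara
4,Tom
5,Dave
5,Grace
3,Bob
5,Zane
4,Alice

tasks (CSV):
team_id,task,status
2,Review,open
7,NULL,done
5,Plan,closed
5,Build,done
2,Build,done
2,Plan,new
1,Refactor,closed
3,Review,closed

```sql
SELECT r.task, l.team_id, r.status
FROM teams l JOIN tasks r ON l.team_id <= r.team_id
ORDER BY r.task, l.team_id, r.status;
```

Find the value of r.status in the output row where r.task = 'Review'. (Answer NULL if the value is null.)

closed

INNER JOIN keeps only pairs where the ON condition holds.
Matching on l.team_id <= r.team_id. A NULL in a compared column never satisfies the condition.
Matched pairs: 19.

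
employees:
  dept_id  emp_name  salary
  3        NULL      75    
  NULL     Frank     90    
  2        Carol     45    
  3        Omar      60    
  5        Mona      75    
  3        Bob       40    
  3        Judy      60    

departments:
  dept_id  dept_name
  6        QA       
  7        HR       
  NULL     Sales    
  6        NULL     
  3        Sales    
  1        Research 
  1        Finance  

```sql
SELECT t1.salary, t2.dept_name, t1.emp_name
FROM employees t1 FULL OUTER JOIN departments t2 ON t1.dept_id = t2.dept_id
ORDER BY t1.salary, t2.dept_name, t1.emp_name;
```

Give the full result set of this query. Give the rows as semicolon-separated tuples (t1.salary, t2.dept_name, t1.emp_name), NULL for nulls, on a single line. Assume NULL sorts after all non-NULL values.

FULL OUTER JOIN keeps every row from both sides; unmatched rows get NULL for the other side's columns.
Matching on t1.dept_id = t2.dept_id. A NULL in a compared column never satisfies the condition.
- t1 (dept_id=3) pairs with 1 row(s) of t2.
- t1 (dept_id=NULL) has no partner → padded with NULL.
- t1 (dept_id=2) has no partner → padded with NULL.
- t1 (dept_id=3) pairs with 1 row(s) of t2.
- t1 (dept_id=5) has no partner → padded with NULL.
- t1 (dept_id=3) pairs with 1 row(s) of t2.
- t1 (dept_id=3) pairs with 1 row(s) of t2.
- plus 6 unmatched t2 row(s), each kept with NULL t1 columns.

(40, Sales, Bob); (45, NULL, Carol); (60, Sales, Judy); (60, Sales, Omar); (75, Sales, NULL); (75, NULL, Mona); (90, NULL, Frank); (NULL, Finance, NULL); (NULL, HR, NULL); (NULL, QA, NULL); (NULL, Research, NULL); (NULL, Sales, NULL); (NULL, NULL, NULL)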